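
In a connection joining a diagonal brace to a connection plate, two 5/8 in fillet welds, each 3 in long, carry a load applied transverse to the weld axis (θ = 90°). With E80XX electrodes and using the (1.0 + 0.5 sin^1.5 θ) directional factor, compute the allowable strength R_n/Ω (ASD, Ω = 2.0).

R_n/Ω ≈ 95.4 kip

E80XX → F_EXX = 80 ksi.
t_e = 0.707 × 0.625 = 0.4419 in; A_we = 0.4419 × 6 = 2.651 in².
Directional factor: 1.0 + 0.5 sin^1.5(90°) = 1.5.
F_nw = 0.6 × 80 × 1.5 = 72 ksi.
R_n/Ω = (72 × 2.651) / 2.0 = 95.44 kip.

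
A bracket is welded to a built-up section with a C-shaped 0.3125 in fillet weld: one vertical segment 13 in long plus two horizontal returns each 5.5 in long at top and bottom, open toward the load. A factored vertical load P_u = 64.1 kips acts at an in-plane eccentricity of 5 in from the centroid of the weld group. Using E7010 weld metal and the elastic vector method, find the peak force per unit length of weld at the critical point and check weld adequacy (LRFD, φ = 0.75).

E70XX → F_EXX = 70 ksi.
Total weld length L_w = 24 in. Treat welds as unit-width lines.
Centroid: x̄ = 2×5.5×2.75 / 24 = 1.26 in from the vertical weld.
Polar moment about centroid: J = I_x + I_y = [13³/12 + 2×5.5×6.5²] + [13×1.26² + 2(5.5³/12 + 5.5×1.49²)] = 720.6 in³.
Direct shear f_v = P/L_w = 64.1 / 24 = 2.671 kip/in (vertical).
Torsion M = P·e = 64.1 × 5 = 320.5 kip·in.
Critical point at (x, y) = (4.24, 6.5) from centroid. f_tx = M·y/J = 2.891 kip/in; f_ty = M·x/J = 1.886 kip/in.
Resultant f_max = √[f_tx² + (f_v + f_ty)²] = √[2.891² + (2.671 + 1.886)²] = 5.396 kip/in.
Capacity per unit length: φr_n = 0.75 × 0.6 × 70 × (0.707 × 0.3125) = 6.96 kip/in.
5.396 ≤ 6.96 → adequate.

f_max ≈ 5.4 kip/in; adequate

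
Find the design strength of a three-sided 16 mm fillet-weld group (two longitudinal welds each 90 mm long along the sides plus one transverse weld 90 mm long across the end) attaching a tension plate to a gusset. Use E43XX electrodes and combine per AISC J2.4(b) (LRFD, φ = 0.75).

E43XX → F_EXX = 430 MPa.
t_e = 0.707 × 16 = 11.31 mm.
R_nwl = 0.6 × 430 × 11.31 × 180 × 10⁻³ = 525.3 kN (longitudinal, 2 welds).
R_nwt = 0.6 × 430 × 11.31 × 90 × 10⁻³ = 262.7 kN (transverse, base value).
(i) R_nwl + R_nwt = 788 kN; (ii) 0.85 R_nwl + 1.5 R_nwt = 840.5 kN.
R_n = max = 840.5 kN [governs: (ii)]; φR_n = 630.4 kN.

φR_n ≈ 630 kN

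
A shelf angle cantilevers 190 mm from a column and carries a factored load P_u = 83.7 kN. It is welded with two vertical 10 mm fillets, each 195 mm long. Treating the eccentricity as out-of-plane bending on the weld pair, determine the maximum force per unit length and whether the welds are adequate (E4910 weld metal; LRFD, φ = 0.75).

f_max ≈ 1270 N/mm; adequate

E49XX → F_EXX = 490 MPa.
L_w = 2 × 195 = 390 mm; section modulus (unit throat) S = 2 × L²/6 = 12680 mm².
Direct shear f_v = P/L_w = 83.7×10³/390 = 214.6 N/mm.
Moment M = P × e = 83.7×10³ × 190 = 15903000 N·mm; bending f_b = M/S = 1255 N/mm.
f_max = √(f_v² + f_b²) = √(214.6² + 1255²) = 1273 N/mm.
φr_n = 0.75 × 0.6 × 490 × (0.707 × 10) = 1559 N/mm → adequate.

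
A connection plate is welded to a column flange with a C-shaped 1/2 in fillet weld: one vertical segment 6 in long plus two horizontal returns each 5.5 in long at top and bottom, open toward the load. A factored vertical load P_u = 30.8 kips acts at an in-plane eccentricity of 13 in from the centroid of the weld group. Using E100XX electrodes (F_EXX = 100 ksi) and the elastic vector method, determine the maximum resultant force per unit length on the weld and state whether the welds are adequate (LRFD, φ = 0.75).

f_max ≈ 12.5 kip/in; adequate

Total weld length L_w = 17 in. Treat welds as unit-width lines.
Centroid: x̄ = 2×5.5×2.75 / 17 = 1.779 in from the vertical weld.
Polar moment about centroid: J = I_x + I_y = [6³/12 + 2×5.5×3²] + [6×1.779² + 2(5.5³/12 + 5.5×0.9706²)] = 174.1 in³.
Direct shear f_v = P/L_w = 30.8 / 17 = 1.812 kip/in (vertical).
Torsion M = P·e = 30.8 × 13 = 400.4 kip·in.
Critical point at (x, y) = (3.721, 3) from centroid. f_tx = M·y/J = 6.9 kip/in; f_ty = M·x/J = 8.557 kip/in.
Resultant f_max = √[f_tx² + (f_v + f_ty)²] = √[6.9² + (1.812 + 8.557)²] = 12.45 kip/in.
Capacity per unit length: φr_n = 0.75 × 0.6 × 100 × (0.707 × 0.5) = 15.91 kip/in.
12.45 ≤ 15.91 → adequate.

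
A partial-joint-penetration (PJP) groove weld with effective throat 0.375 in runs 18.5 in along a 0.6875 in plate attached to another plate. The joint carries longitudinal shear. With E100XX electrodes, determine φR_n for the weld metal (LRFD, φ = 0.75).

φR_n ≈ 312 kips

E100XX → F_EXX = 100 ksi.
Effective throat (given) t_e = 0.375 in.
A_we = 0.375 × 18.5 = 6.938 in².
F_nw = 0.6 F_EXX = 60 ksi.
φR_n = 0.75 × 60 × 6.938 = 312.2 kips.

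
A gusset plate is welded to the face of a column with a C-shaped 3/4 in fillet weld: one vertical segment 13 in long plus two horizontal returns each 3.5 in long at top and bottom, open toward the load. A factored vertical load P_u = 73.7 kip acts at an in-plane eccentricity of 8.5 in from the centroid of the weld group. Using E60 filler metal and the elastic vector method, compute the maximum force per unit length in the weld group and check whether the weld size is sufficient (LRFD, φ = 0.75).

f_max ≈ 10.9 kip/in; adequate

E60XX → F_EXX = 60 ksi.
Total weld length L_w = 20 in. Treat welds as unit-width lines.
Centroid: x̄ = 2×3.5×1.75 / 20 = 0.6125 in from the vertical weld.
Polar moment about centroid: J = I_x + I_y = [13³/12 + 2×3.5×6.5²] + [13×0.6125² + 2(3.5³/12 + 3.5×1.137²)] = 499.9 in³.
Direct shear f_v = P/L_w = 73.7 / 20 = 3.685 kip/in (vertical).
Torsion M = P·e = 73.7 × 8.5 = 626.45 kip·in.
Critical point at (x, y) = (2.888, 6.5) from centroid. f_tx = M·y/J = 8.145 kip/in; f_ty = M·x/J = 3.618 kip/in.
Resultant f_max = √[f_tx² + (f_v + f_ty)²] = √[8.145² + (3.685 + 3.618)²] = 10.94 kip/in.
Capacity per unit length: φr_n = 0.75 × 0.6 × 60 × (0.707 × 0.75) = 14.32 kip/in.
10.94 ≤ 14.32 → adequate.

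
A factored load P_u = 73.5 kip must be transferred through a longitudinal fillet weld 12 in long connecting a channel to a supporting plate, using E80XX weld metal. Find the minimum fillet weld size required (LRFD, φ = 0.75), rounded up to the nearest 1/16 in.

w = 1/4 in

E80XX → F_EXX = 80 ksi.
Total weld length L = 12 in.
Required throat t_e = P_u / (φ × 0.6 F_EXX × L) = 73.5 / (0.75 × 0.6 × 80 × 12) = 0.1701 in.
Required leg w = t_e / 0.707 = 0.2406 in → use 1/4 in.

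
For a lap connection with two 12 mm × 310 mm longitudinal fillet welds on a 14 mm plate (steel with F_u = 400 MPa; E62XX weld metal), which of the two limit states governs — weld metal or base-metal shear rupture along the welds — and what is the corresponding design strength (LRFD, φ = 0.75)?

E62XX → F_EXX = 620 MPa.
t_e = 0.707 × 12 = 8.484 mm; L = 620 mm.
Weld metal: φR_n = 0.75 × 0.6 × 620 × 8.484 × 620 × 10⁻³ = 1468 kN.
Base metal (shear rupture): φR_n = 0.75 × 0.6 × 400 × 14 × 620 × 10⁻³ = 1562 kN.
Governing: weld metal.

φR_n ≈ 1470 kN (weld metal governs)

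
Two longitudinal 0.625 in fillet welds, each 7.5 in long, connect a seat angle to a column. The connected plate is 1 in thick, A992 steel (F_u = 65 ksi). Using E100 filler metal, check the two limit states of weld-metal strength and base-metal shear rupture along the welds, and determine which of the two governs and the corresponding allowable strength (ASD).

E100XX → F_EXX = 100 ksi.
t_e = 0.707 × 0.625 = 0.4419 in; L = 15 in.
Weld metal: R_n/Ω = (1/2.0) × 0.6 × 100 × 0.4419 × 15 = 198.8 kips.
Base metal (shear rupture): R_n/Ω = (1/2.0) × 0.6 × 65 × 1 × 15 = 292.5 kips.
Governing: weld metal.

R_n/Ω ≈ 199 kips (weld metal governs)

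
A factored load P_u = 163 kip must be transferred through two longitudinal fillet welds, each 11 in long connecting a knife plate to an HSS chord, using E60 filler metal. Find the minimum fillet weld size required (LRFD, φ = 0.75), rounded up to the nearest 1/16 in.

w = 7/16 in

E60XX → F_EXX = 60 ksi.
Total weld length L = 22 in.
Required throat t_e = P_u / (φ × 0.6 F_EXX × L) = 163 / (0.75 × 0.6 × 60 × 22) = 0.2744 in.
Required leg w = t_e / 0.707 = 0.3881 in → use 7/16 in.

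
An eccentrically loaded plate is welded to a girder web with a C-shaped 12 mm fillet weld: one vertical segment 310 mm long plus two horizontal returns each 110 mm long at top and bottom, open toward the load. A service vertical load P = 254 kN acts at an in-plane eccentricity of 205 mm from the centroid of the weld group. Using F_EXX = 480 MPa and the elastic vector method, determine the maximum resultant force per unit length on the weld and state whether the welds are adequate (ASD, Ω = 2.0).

f_max ≈ 1400 N/mm; NOT adequate

Total weld length L_w = 530 mm. Treat welds as unit-width lines.
Centroid: x̄ = 2×110×55 / 530 = 22.83 mm from the vertical weld.
Polar moment about centroid: J = I_x + I_y = [310³/12 + 2×110×155²] + [310×22.83² + 2(110³/12 + 110×32.17²)] = 8379000 mm³.
Direct shear f_v = P/L_w = 254×10³ / 530 = 479.2 N/mm (vertical).
Torsion M = P·e = 254×10³ × 205 = 52070000 N·mm.
Critical point at (x, y) = (87.17, 155) from centroid. f_tx = M·y/J = 963.2 N/mm; f_ty = M·x/J = 541.7 N/mm.
Resultant f_max = √[f_tx² + (f_v + f_ty)²] = √[963.2² + (479.2 + 541.7)²] = 1404 N/mm.
Capacity per unit length: r_n/Ω = (1/2.0) × 0.6 × 480 × (0.707 × 12) = 1222 N/mm.
1404 > 1222 → NOT adequate.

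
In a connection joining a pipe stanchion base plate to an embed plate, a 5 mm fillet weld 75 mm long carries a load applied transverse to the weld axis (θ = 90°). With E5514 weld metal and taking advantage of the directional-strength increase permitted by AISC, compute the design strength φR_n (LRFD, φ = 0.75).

E55XX → F_EXX = 550 MPa.
t_e = 0.707 × 5 = 3.535 mm; A_we = 3.535 × 75 = 265.1 mm².
Directional factor: 1.0 + 0.5 sin^1.5(90°) = 1.5.
F_nw = 0.6 × 550 × 1.5 = 495 MPa.
φR_n = 0.75 × 495 × 265.1 × 10⁻³ = 98.43 kN.

φR_n ≈ 98.4 kN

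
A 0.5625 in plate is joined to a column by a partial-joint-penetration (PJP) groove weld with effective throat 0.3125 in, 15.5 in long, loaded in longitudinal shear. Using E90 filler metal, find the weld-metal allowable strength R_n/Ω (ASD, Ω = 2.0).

E90XX → F_EXX = 90 ksi.
Effective throat (given) t_e = 0.3125 in.
A_we = 0.3125 × 15.5 = 4.844 in².
F_nw = 0.6 F_EXX = 54 ksi.
R_n/Ω = (54 × 4.844) / 2.0 = 130.8 kips.

R_n/Ω ≈ 131 kips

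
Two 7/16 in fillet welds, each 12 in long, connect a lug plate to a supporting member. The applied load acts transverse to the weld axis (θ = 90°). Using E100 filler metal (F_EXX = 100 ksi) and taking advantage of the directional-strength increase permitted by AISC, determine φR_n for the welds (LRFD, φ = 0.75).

φR_n ≈ 501 kip

t_e = 0.707 × 0.4375 = 0.3093 in; A_we = 0.3093 × 24 = 7.423 in².
Directional factor: 1.0 + 0.5 sin^1.5(90°) = 1.5.
F_nw = 0.6 × 100 × 1.5 = 90 ksi.
φR_n = 0.75 × 90 × 7.423 = 501.1 kip.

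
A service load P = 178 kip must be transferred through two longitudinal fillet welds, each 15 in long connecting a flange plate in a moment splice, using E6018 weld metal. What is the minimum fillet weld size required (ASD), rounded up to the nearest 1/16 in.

w = 1/2 in

E60XX → F_EXX = 60 ksi.
Total weld length L = 30 in.
Required throat t_e = P × Ω / (0.6 F_EXX × L) = 178 × 2.0 / (0.6 × 60 × 30) = 0.3296 in.
Required leg w = t_e / 0.707 = 0.4662 in → use 1/2 in.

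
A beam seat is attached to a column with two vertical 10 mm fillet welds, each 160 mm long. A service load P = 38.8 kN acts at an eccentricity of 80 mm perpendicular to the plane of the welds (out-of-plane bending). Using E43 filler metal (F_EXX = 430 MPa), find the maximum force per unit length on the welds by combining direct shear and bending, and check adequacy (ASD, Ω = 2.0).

L_w = 2 × 160 = 320 mm; section modulus (unit throat) S = 2 × L²/6 = 8533 mm².
Direct shear f_v = P/L_w = 38.8×10³/320 = 121.2 N/mm.
Moment M = P × e = 38.8×10³ × 80 = 3104000 N·mm; bending f_b = M/S = 363.8 N/mm.
f_max = √(f_v² + f_b²) = √(121.2² + 363.8²) = 383.4 N/mm.
r_n/Ω = (1/2.0) × 0.6 × 430 × (0.707 × 10) = 912 N/mm → adequate.

f_max ≈ 383 N/mm; adequate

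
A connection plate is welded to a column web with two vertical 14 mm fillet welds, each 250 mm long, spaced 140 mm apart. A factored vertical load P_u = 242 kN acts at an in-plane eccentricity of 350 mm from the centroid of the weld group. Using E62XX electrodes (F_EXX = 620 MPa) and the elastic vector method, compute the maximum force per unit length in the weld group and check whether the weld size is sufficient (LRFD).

Total weld length L_w = 500 mm. Treat welds as unit-width lines.
Polar moment about centroid: J = 2[d³/12 + d(b/2)²] = 2[250³/12 + 250×70²] = 5054000 mm³.
Direct shear f_v = P/L_w = 242×10³ / 500 = 484 N/mm (vertical).
Torsion M = P·e = 242×10³ × 350 = 84700000 N·mm.
Critical point at (x, y) = (70, 125) from centroid. f_tx = M·y/J = 2095 N/mm; f_ty = M·x/J = 1173 N/mm.
Resultant f_max = √[f_tx² + (f_v + f_ty)²] = √[2095² + (484 + 1173)²] = 2671 N/mm.
Capacity per unit length: φr_n = 0.75 × 0.6 × 620 × (0.707 × 14) = 2762 N/mm.
2671 ≤ 2762 → adequate.

f_max ≈ 2670 N/mm; adequate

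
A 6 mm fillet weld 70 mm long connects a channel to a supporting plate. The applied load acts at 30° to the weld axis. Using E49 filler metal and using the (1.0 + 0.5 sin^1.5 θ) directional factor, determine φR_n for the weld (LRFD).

E49XX → F_EXX = 490 MPa.
t_e = 0.707 × 6 = 4.242 mm; A_we = 4.242 × 70 = 296.9 mm².
Directional factor: 1.0 + 0.5 sin^1.5(30°) = 1.177.
F_nw = 0.6 × 490 × 1.177 = 346 MPa.
φR_n = 0.75 × 346 × 296.9 × 10⁻³ = 77.05 kN.

φR_n ≈ 77 kN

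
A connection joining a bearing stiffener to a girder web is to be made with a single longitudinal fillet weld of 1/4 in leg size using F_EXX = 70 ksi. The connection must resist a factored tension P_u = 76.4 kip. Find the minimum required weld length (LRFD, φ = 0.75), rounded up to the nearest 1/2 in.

Throat t_e = 0.707 × 0.25 = 0.1767 in.
φr_n = 0.75 × 0.6 × 70 × 0.1767 = 5.568 kip/in.
L_req = P_u / φr_n = 76.4 / 5.568 = 13.72 in total.
Round up → use L = 14 in.

L = 14 in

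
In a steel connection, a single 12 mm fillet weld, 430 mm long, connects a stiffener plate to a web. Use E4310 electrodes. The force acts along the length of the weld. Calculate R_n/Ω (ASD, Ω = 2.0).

E43XX → F_EXX = 430 MPa.
Effective throat t_e = 0.707 × 12 = 8.484 mm.
Total length L = 430 mm; A_we = 8.484 × 430 = 3648 mm².
F_nw = 0.6 F_EXX = 0.6 × 430 = 258 MPa.
R_n = 258 × 3648 × 10⁻³ = 941.2 kN; R_n/Ω = 941.2/2.0 = 470.6 kN.

R_n/Ω ≈ 471 kN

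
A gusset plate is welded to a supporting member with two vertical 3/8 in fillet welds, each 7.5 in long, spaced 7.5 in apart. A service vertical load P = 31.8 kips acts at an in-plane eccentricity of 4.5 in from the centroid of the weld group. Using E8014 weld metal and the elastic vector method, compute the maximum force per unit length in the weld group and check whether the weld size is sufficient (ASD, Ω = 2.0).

E80XX → F_EXX = 80 ksi.
Total weld length L_w = 15 in. Treat welds as unit-width lines.
Polar moment about centroid: J = 2[d³/12 + d(b/2)²] = 2[7.5³/12 + 7.5×3.75²] = 281.2 in³.
Direct shear f_v = P/L_w = 31.8 / 15 = 2.12 kip/in (vertical).
Torsion M = P·e = 31.8 × 4.5 = 143.1 kip·in.
Critical point at (x, y) = (3.75, 3.75) from centroid. f_tx = M·y/J = 1.908 kip/in; f_ty = M·x/J = 1.908 kip/in.
Resultant f_max = √[f_tx² + (f_v + f_ty)²] = √[1.908² + (2.12 + 1.908)²] = 4.457 kip/in.
Capacity per unit length: r_n/Ω = (1/2.0) × 0.6 × 80 × (0.707 × 0.375) = 6.363 kip/in.
4.457 ≤ 6.363 → adequate.

f_max ≈ 4.46 kip/in; adequate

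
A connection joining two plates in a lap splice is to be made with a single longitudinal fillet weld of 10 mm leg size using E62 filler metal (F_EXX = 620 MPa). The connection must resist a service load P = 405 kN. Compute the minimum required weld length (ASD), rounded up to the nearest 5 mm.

Throat t_e = 0.707 × 10 = 7.07 mm.
r_n/Ω = (0.6 × 620 × 7.07) / 2.0 = 1315 N/mm = 1.315 kN/mm.
L_req = P / (r_n/Ω) = 405 / 1.315 = 308 mm total.
Round up → use L = 310 mm.

L = 310 mm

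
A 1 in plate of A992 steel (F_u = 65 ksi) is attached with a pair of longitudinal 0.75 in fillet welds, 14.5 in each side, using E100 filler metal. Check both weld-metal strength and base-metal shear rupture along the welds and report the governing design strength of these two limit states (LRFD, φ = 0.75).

φR_n ≈ 692 kip (weld metal governs)

E100XX → F_EXX = 100 ksi.
t_e = 0.707 × 0.75 = 0.5302 in; L = 29 in.
Weld metal: φR_n = 0.75 × 0.6 × 100 × 0.5302 × 29 = 692 kip.
Base metal (shear rupture): φR_n = 0.75 × 0.6 × 65 × 1 × 29 = 848.2 kip.
Governing: weld metal.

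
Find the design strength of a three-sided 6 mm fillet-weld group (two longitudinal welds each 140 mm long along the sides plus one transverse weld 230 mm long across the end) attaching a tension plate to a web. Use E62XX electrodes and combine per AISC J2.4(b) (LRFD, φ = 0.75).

φR_n ≈ 690 kN

E62XX → F_EXX = 620 MPa.
t_e = 0.707 × 6 = 4.242 mm.
R_nwl = 0.6 × 620 × 4.242 × 280 × 10⁻³ = 441.8 kN (longitudinal, 2 welds).
R_nwt = 0.6 × 620 × 4.242 × 230 × 10⁻³ = 362.9 kN (transverse, base value).
(i) R_nwl + R_nwt = 804.8 kN; (ii) 0.85 R_nwl + 1.5 R_nwt = 920 kN.
R_n = max = 920 kN [governs: (ii)]; φR_n = 690 kN.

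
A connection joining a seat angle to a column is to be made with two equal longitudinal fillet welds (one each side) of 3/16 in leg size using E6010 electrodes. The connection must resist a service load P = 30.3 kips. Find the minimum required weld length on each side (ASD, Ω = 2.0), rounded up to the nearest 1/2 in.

E60XX → F_EXX = 60 ksi.
Throat t_e = 0.707 × 0.1875 = 0.1326 in.
r_n/Ω = (0.6 × 60 × 0.1326) / 2.0 = 2.386 kip/in.
L_req = P / (r_n/Ω) = 30.3 / 2.386 = 12.7 in total.
Per side: 12.7 / 2 = 6.349 in.
Round up → use L = 6.5 in on each side.

L = 6.5 in on each side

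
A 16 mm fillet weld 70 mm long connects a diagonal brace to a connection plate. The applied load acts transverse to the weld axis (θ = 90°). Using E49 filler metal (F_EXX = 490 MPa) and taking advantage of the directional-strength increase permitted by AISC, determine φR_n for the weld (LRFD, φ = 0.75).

t_e = 0.707 × 16 = 11.31 mm; A_we = 11.31 × 70 = 791.8 mm².
Directional factor: 1.0 + 0.5 sin^1.5(90°) = 1.5.
F_nw = 0.6 × 490 × 1.5 = 441 MPa.
φR_n = 0.75 × 441 × 791.8 × 10⁻³ = 261.9 kN.

φR_n ≈ 262 kN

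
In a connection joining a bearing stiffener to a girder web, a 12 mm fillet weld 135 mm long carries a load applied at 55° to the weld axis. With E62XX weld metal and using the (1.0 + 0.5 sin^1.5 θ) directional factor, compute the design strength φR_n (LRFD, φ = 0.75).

φR_n ≈ 438 kN

E62XX → F_EXX = 620 MPa.
t_e = 0.707 × 12 = 8.484 mm; A_we = 8.484 × 135 = 1145 mm².
Directional factor: 1.0 + 0.5 sin^1.5(55°) = 1.371.
F_nw = 0.6 × 620 × 1.371 = 509.9 MPa.
φR_n = 0.75 × 509.9 × 1145 × 10⁻³ = 438 kN.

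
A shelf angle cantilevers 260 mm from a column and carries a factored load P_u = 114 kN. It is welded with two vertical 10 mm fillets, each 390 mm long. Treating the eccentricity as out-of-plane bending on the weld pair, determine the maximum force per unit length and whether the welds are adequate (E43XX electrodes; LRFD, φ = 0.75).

f_max ≈ 603 N/mm; adequate

E43XX → F_EXX = 430 MPa.
L_w = 2 × 390 = 780 mm; section modulus (unit throat) S = 2 × L²/6 = 50700 mm².
Direct shear f_v = P/L_w = 114×10³/780 = 146.2 N/mm.
Moment M = P × e = 114×10³ × 260 = 29640000 N·mm; bending f_b = M/S = 584.6 N/mm.
f_max = √(f_v² + f_b²) = √(146.2² + 584.6²) = 602.6 N/mm.
φr_n = 0.75 × 0.6 × 430 × (0.707 × 10) = 1368 N/mm → adequate.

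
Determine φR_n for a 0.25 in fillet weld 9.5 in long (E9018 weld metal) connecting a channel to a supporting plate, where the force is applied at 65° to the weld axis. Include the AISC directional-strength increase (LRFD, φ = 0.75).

E90XX → F_EXX = 90 ksi.
t_e = 0.707 × 0.25 = 0.1767 in; A_we = 0.1767 × 9.5 = 1.679 in².
Directional factor: 1.0 + 0.5 sin^1.5(65°) = 1.431.
F_nw = 0.6 × 90 × 1.431 = 77.3 ksi.
φR_n = 0.75 × 77.3 × 1.679 = 97.34 kip.

φR_n ≈ 97.3 kip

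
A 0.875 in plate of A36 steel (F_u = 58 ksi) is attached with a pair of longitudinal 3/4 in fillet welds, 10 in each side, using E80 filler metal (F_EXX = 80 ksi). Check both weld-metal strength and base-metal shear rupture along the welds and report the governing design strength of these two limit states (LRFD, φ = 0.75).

t_e = 0.707 × 0.75 = 0.5302 in; L = 20 in.
Weld metal: φR_n = 0.75 × 0.6 × 80 × 0.5302 × 20 = 381.8 kips.
Base metal (shear rupture): φR_n = 0.75 × 0.6 × 58 × 0.875 × 20 = 456.7 kips.
Governing: weld metal.

φR_n ≈ 382 kips (weld metal governs)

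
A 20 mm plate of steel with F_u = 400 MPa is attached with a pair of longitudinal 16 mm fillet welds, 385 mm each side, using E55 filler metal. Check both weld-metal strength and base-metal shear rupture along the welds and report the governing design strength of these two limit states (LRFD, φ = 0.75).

φR_n ≈ 2160 kN (weld metal governs)

E55XX → F_EXX = 550 MPa.
t_e = 0.707 × 16 = 11.31 mm; L = 770 mm.
Weld metal: φR_n = 0.75 × 0.6 × 550 × 11.31 × 770 × 10⁻³ = 2156 kN.
Base metal (shear rupture): φR_n = 0.75 × 0.6 × 400 × 20 × 770 × 10⁻³ = 2772 kN.
Governing: weld metal.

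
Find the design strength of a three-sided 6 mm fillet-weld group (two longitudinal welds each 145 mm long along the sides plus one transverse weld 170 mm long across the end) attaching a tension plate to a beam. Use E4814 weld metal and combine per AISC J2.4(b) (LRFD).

φR_n ≈ 460 kN

E48XX → F_EXX = 480 MPa.
t_e = 0.707 × 6 = 4.242 mm.
R_nwl = 0.6 × 480 × 4.242 × 290 × 10⁻³ = 354.3 kN (longitudinal, 2 welds).
R_nwt = 0.6 × 480 × 4.242 × 170 × 10⁻³ = 207.7 kN (transverse, base value).
(i) R_nwl + R_nwt = 562 kN; (ii) 0.85 R_nwl + 1.5 R_nwt = 612.7 kN.
R_n = max = 612.7 kN [governs: (ii)]; φR_n = 459.5 kN.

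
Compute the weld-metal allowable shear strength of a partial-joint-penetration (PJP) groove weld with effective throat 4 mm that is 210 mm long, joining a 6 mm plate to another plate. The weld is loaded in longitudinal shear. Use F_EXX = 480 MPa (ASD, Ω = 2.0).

R_n/Ω ≈ 121 kN

Effective throat (given) t_e = 4 mm.
A_we = 4 × 210 = 840 mm².
F_nw = 0.6 F_EXX = 288 MPa.
R_n/Ω = (288 × 840) / 2.0 × 10⁻³ = 121 kN.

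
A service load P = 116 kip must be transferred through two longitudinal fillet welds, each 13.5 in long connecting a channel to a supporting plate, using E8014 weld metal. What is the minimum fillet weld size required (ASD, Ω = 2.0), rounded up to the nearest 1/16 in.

E80XX → F_EXX = 80 ksi.
Total weld length L = 27 in.
Required throat t_e = P × Ω / (0.6 F_EXX × L) = 116 × 2.0 / (0.6 × 80 × 27) = 0.179 in.
Required leg w = t_e / 0.707 = 0.2532 in → use 5/16 in.

w = 5/16 in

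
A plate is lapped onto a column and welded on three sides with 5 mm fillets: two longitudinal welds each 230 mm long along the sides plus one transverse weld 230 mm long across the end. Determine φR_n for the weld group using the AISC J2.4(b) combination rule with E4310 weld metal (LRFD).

φR_n ≈ 503 kN

E43XX → F_EXX = 430 MPa.
t_e = 0.707 × 5 = 3.535 mm.
R_nwl = 0.6 × 430 × 3.535 × 460 × 10⁻³ = 419.5 kN (longitudinal, 2 welds).
R_nwt = 0.6 × 430 × 3.535 × 230 × 10⁻³ = 209.8 kN (transverse, base value).
(i) R_nwl + R_nwt = 629.3 kN; (ii) 0.85 R_nwl + 1.5 R_nwt = 671.3 kN.
R_n = max = 671.3 kN [governs: (ii)]; φR_n = 503.4 kN.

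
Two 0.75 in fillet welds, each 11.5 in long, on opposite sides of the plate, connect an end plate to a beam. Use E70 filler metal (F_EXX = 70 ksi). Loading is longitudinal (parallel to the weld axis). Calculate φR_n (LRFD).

Effective throat t_e = 0.707 × 0.75 = 0.5302 in.
Total length L = 23 in; A_we = 0.5302 × 23 = 12.2 in².
F_nw = 0.6 F_EXX = 0.6 × 70 = 42 ksi.
φR_n = 0.75 × 42 × 12.2 = 384.2 kips.

φR_n ≈ 384 kips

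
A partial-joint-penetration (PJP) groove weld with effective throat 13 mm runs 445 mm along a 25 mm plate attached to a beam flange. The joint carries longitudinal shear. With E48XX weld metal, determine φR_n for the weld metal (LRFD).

E48XX → F_EXX = 480 MPa.
Effective throat (given) t_e = 13 mm.
A_we = 13 × 445 = 5785 mm².
F_nw = 0.6 F_EXX = 288 MPa.
φR_n = 0.75 × 288 × 5785 × 10⁻³ = 1250 kN.

φR_n ≈ 1250 kN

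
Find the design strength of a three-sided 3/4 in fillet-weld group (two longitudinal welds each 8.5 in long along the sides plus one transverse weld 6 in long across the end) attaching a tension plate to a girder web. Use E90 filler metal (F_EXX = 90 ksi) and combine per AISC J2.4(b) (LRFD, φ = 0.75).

φR_n ≈ 504 kip

t_e = 0.707 × 0.75 = 0.5302 in.
R_nwl = 0.6 × 90 × 0.5302 × 17 = 486.8 kip (longitudinal, 2 welds).
R_nwt = 0.6 × 90 × 0.5302 × 6 = 171.8 kip (transverse, base value).
(i) R_nwl + R_nwt = 658.6 kip; (ii) 0.85 R_nwl + 1.5 R_nwt = 671.5 kip.
R_n = max = 671.5 kip [governs: (ii)]; φR_n = 503.6 kip.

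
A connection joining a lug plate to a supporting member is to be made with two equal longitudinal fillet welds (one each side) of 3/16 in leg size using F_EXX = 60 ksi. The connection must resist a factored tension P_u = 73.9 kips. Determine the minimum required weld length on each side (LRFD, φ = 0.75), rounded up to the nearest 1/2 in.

L = 10.5 in on each side

Throat t_e = 0.707 × 0.1875 = 0.1326 in.
φr_n = 0.75 × 0.6 × 60 × 0.1326 = 3.579 kips/in.
L_req = P_u / φr_n = 73.9 / 3.579 = 20.65 in total.
Per side: 20.65 / 2 = 10.32 in.
Round up → use L = 10.5 in on each side.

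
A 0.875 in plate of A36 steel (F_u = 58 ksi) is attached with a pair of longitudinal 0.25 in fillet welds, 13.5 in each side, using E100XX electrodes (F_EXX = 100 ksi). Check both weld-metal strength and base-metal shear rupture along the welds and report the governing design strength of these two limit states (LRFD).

φR_n ≈ 215 kip (weld metal governs)

t_e = 0.707 × 0.25 = 0.1767 in; L = 27 in.
Weld metal: φR_n = 0.75 × 0.6 × 100 × 0.1767 × 27 = 214.8 kip.
Base metal (shear rupture): φR_n = 0.75 × 0.6 × 58 × 0.875 × 27 = 616.6 kip.
Governing: weld metal.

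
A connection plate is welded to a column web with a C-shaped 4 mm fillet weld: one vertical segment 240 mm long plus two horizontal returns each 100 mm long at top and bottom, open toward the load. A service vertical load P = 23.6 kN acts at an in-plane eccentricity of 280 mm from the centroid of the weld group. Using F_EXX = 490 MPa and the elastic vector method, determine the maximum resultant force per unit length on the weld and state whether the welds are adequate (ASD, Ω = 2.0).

f_max ≈ 244 N/mm; adequate

Total weld length L_w = 440 mm. Treat welds as unit-width lines.
Centroid: x̄ = 2×100×50 / 440 = 22.73 mm from the vertical weld.
Polar moment about centroid: J = I_x + I_y = [240³/12 + 2×100×120²] + [240×22.73² + 2(100³/12 + 100×27.27²)] = 4471000 mm³.
Direct shear f_v = P/L_w = 23.6×10³ / 440 = 53.64 N/mm (vertical).
Torsion M = P·e = 23.6×10³ × 280 = 6608000 N·mm.
Critical point at (x, y) = (77.27, 120) from centroid. f_tx = M·y/J = 177.3 N/mm; f_ty = M·x/J = 114.2 N/mm.
Resultant f_max = √[f_tx² + (f_v + f_ty)²] = √[177.3² + (53.64 + 114.2)²] = 244.2 N/mm.
Capacity per unit length: r_n/Ω = (1/2.0) × 0.6 × 490 × (0.707 × 4) = 415.7 N/mm.
244.2 ≤ 415.7 → adequate.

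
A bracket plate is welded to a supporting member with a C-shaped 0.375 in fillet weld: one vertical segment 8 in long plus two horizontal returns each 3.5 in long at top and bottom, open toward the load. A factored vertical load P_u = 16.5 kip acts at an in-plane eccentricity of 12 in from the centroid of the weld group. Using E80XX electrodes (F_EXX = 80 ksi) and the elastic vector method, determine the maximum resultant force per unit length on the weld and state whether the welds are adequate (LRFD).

Total weld length L_w = 15 in. Treat welds as unit-width lines.
Centroid: x̄ = 2×3.5×1.75 / 15 = 0.8167 in from the vertical weld.
Polar moment about centroid: J = I_x + I_y = [8³/12 + 2×3.5×4²] + [8×0.8167² + 2(3.5³/12 + 3.5×0.9333²)] = 173.2 in³.
Direct shear f_v = P/L_w = 16.5 / 15 = 1.1 kip/in (vertical).
Torsion M = P·e = 16.5 × 12 = 198 kip·in.
Critical point at (x, y) = (2.683, 4) from centroid. f_tx = M·y/J = 4.572 kip/in; f_ty = M·x/J = 3.067 kip/in.
Resultant f_max = √[f_tx² + (f_v + f_ty)²] = √[4.572² + (1.1 + 3.067)²] = 6.186 kip/in.
Capacity per unit length: φr_n = 0.75 × 0.6 × 80 × (0.707 × 0.375) = 9.544 kip/in.
6.186 ≤ 9.544 → adequate.

f_max ≈ 6.19 kip/in; adequate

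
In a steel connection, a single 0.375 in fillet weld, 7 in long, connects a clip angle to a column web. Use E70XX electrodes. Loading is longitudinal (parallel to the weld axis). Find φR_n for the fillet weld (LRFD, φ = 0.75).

φR_n ≈ 58.5 kip

E70XX → F_EXX = 70 ksi.
Effective throat t_e = 0.707 × 0.375 = 0.2651 in.
Total length L = 7 in; A_we = 0.2651 × 7 = 1.856 in².
F_nw = 0.6 F_EXX = 0.6 × 70 = 42 ksi.
φR_n = 0.75 × 42 × 1.856 = 58.46 kip.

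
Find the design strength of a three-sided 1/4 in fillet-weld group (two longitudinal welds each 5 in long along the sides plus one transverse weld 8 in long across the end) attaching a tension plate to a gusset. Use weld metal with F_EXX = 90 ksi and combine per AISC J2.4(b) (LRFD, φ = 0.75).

φR_n ≈ 147 kip

t_e = 0.707 × 0.25 = 0.1767 in.
R_nwl = 0.6 × 90 × 0.1767 × 10 = 95.44 kip (longitudinal, 2 welds).
R_nwt = 0.6 × 90 × 0.1767 × 8 = 76.36 kip (transverse, base value).
(i) R_nwl + R_nwt = 171.8 kip; (ii) 0.85 R_nwl + 1.5 R_nwt = 195.7 kip.
R_n = max = 195.7 kip [governs: (ii)]; φR_n = 146.7 kip.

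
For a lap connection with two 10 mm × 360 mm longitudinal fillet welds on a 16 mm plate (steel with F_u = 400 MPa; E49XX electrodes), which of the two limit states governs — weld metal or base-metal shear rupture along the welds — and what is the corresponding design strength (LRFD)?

E49XX → F_EXX = 490 MPa.
t_e = 0.707 × 10 = 7.07 mm; L = 720 mm.
Weld metal: φR_n = 0.75 × 0.6 × 490 × 7.07 × 720 × 10⁻³ = 1122 kN.
Base metal (shear rupture): φR_n = 0.75 × 0.6 × 400 × 16 × 720 × 10⁻³ = 2074 kN.
Governing: weld metal.

φR_n ≈ 1120 kN (weld metal governs)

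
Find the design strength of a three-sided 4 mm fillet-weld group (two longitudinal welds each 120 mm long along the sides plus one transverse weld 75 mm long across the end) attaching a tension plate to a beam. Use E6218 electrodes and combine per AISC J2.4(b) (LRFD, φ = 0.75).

E62XX → F_EXX = 620 MPa.
t_e = 0.707 × 4 = 2.828 mm.
R_nwl = 0.6 × 620 × 2.828 × 240 × 10⁻³ = 252.5 kN (longitudinal, 2 welds).
R_nwt = 0.6 × 620 × 2.828 × 75 × 10⁻³ = 78.9 kN (transverse, base value).
(i) R_nwl + R_nwt = 331.4 kN; (ii) 0.85 R_nwl + 1.5 R_nwt = 333 kN.
R_n = max = 333 kN [governs: (ii)]; φR_n = 249.7 kN.

φR_n ≈ 250 kN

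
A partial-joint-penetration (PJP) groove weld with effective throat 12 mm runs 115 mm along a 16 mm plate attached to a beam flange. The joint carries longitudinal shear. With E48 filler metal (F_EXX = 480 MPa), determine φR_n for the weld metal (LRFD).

φR_n ≈ 298 kN

Effective throat (given) t_e = 12 mm.
A_we = 12 × 115 = 1380 mm².
F_nw = 0.6 F_EXX = 288 MPa.
φR_n = 0.75 × 288 × 1380 × 10⁻³ = 298.1 kN.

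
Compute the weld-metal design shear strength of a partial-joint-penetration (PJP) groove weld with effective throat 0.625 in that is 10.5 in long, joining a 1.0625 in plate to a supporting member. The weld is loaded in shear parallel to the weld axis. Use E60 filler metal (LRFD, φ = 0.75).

φR_n ≈ 177 kip

E60XX → F_EXX = 60 ksi.
Effective throat (given) t_e = 0.625 in.
A_we = 0.625 × 10.5 = 6.562 in².
F_nw = 0.6 F_EXX = 36 ksi.
φR_n = 0.75 × 36 × 6.562 = 177.2 kip.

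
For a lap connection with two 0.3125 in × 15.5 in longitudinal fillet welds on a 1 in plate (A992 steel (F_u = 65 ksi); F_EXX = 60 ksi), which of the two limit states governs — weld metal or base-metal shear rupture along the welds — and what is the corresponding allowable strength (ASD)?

t_e = 0.707 × 0.3125 = 0.2209 in; L = 31 in.
Weld metal: R_n/Ω = (1/2.0) × 0.6 × 60 × 0.2209 × 31 = 123.3 kips.
Base metal (shear rupture): R_n/Ω = (1/2.0) × 0.6 × 65 × 1 × 31 = 604.5 kips.
Governing: weld metal.

R_n/Ω ≈ 123 kips (weld metal governs)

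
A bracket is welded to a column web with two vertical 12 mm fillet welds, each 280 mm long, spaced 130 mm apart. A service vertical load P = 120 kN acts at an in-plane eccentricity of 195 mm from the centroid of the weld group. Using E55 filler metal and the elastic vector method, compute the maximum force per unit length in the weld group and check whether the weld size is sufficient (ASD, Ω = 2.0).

f_max ≈ 717 N/mm; adequate

E55XX → F_EXX = 550 MPa.
Total weld length L_w = 560 mm. Treat welds as unit-width lines.
Polar moment about centroid: J = 2[d³/12 + d(b/2)²] = 2[280³/12 + 280×65²] = 6025000 mm³.
Direct shear f_v = P/L_w = 120×10³ / 560 = 214.3 N/mm (vertical).
Torsion M = P·e = 120×10³ × 195 = 23400000 N·mm.
Critical point at (x, y) = (65, 140) from centroid. f_tx = M·y/J = 543.8 N/mm; f_ty = M·x/J = 252.5 N/mm.
Resultant f_max = √[f_tx² + (f_v + f_ty)²] = √[543.8² + (214.3 + 252.5)²] = 716.6 N/mm.
Capacity per unit length: r_n/Ω = (1/2.0) × 0.6 × 550 × (0.707 × 12) = 1400 N/mm.
716.6 ≤ 1400 → adequate.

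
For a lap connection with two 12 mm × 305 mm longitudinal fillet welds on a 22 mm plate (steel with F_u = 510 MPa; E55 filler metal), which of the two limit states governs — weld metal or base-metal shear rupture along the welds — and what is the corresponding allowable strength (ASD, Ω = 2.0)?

R_n/Ω ≈ 854 kN (weld metal governs)

E55XX → F_EXX = 550 MPa.
t_e = 0.707 × 12 = 8.484 mm; L = 610 mm.
Weld metal: R_n/Ω = (1/2.0) × 0.6 × 550 × 8.484 × 610 × 10⁻³ = 853.9 kN.
Base metal (shear rupture): R_n/Ω = (1/2.0) × 0.6 × 510 × 22 × 610 × 10⁻³ = 2053 kN.
Governing: weld metal.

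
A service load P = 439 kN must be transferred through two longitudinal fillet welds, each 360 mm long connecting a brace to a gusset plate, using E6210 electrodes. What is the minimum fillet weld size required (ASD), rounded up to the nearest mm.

E62XX → F_EXX = 620 MPa.
Total weld length L = 720 mm.
Required throat t_e = P × Ω / (0.6 F_EXX × L) = 439 × 2.0 / (0.6 × 620 × 720 × 10⁻³) = 3.278 mm.
Required leg w = t_e / 0.707 = 4.637 mm → use 5 mm.

w = 5 mm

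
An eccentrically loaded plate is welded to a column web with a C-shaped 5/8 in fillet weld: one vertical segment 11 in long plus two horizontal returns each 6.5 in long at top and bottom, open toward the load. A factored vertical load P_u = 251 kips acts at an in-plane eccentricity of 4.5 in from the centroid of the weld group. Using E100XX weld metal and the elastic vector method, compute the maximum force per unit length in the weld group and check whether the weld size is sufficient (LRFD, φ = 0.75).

E100XX → F_EXX = 100 ksi.
Total weld length L_w = 24 in. Treat welds as unit-width lines.
Centroid: x̄ = 2×6.5×3.25 / 24 = 1.76 in from the vertical weld.
Polar moment about centroid: J = I_x + I_y = [11³/12 + 2×6.5×5.5²] + [11×1.76² + 2(6.5³/12 + 6.5×1.49²)] = 612.9 in³.
Direct shear f_v = P/L_w = 251 / 24 = 10.46 kip/in (vertical).
Torsion M = P·e = 251 × 4.5 = 1129.5 kip·in.
Critical point at (x, y) = (4.74, 5.5) from centroid. f_tx = M·y/J = 10.14 kip/in; f_ty = M·x/J = 8.735 kip/in.
Resultant f_max = √[f_tx² + (f_v + f_ty)²] = √[10.14² + (10.46 + 8.735)²] = 21.71 kip/in.
Capacity per unit length: φr_n = 0.75 × 0.6 × 100 × (0.707 × 0.625) = 19.88 kip/in.
21.71 > 19.88 → NOT adequate.

f_max ≈ 21.7 kip/in; NOT adequate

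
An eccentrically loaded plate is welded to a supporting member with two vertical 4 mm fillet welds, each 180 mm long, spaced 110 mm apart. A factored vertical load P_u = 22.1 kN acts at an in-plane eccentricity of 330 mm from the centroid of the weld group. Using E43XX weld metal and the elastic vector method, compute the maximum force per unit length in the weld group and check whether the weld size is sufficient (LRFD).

E43XX → F_EXX = 430 MPa.
Total weld length L_w = 360 mm. Treat welds as unit-width lines.
Polar moment about centroid: J = 2[d³/12 + d(b/2)²] = 2[180³/12 + 180×55²] = 2061000 mm³.
Direct shear f_v = P/L_w = 22.1×10³ / 360 = 61.39 N/mm (vertical).
Torsion M = P·e = 22.1×10³ × 330 = 7293000 N·mm.
Critical point at (x, y) = (55, 90) from centroid. f_tx = M·y/J = 318.5 N/mm; f_ty = M·x/J = 194.6 N/mm.
Resultant f_max = √[f_tx² + (f_v + f_ty)²] = √[318.5² + (61.39 + 194.6)²] = 408.6 N/mm.
Capacity per unit length: φr_n = 0.75 × 0.6 × 430 × (0.707 × 4) = 547.2 N/mm.
408.6 ≤ 547.2 → adequate.

f_max ≈ 409 N/mm; adequate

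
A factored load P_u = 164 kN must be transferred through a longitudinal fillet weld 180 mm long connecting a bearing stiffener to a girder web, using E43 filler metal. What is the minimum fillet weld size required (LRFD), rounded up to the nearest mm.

w = 7 mm

E43XX → F_EXX = 430 MPa.
Total weld length L = 180 mm.
Required throat t_e = P_u / (φ × 0.6 F_EXX × L) = 164 / (0.75 × 0.6 × 430 × 180 × 10⁻³) = 4.709 mm.
Required leg w = t_e / 0.707 = 6.66 mm → use 7 mm.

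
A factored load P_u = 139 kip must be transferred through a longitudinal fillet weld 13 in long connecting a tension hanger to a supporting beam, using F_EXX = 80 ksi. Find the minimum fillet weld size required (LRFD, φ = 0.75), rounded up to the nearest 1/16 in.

w = 7/16 in

Total weld length L = 13 in.
Required throat t_e = P_u / (φ × 0.6 F_EXX × L) = 139 / (0.75 × 0.6 × 80 × 13) = 0.297 in.
Required leg w = t_e / 0.707 = 0.4201 in → use 7/16 in.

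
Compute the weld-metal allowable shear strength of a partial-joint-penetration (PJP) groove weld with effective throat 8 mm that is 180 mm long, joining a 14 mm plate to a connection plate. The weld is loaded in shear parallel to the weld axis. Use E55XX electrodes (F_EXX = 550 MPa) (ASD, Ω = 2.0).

R_n/Ω ≈ 238 kN

Effective throat (given) t_e = 8 mm.
A_we = 8 × 180 = 1440 mm².
F_nw = 0.6 F_EXX = 330 MPa.
R_n/Ω = (330 × 1440) / 2.0 × 10⁻³ = 237.6 kN.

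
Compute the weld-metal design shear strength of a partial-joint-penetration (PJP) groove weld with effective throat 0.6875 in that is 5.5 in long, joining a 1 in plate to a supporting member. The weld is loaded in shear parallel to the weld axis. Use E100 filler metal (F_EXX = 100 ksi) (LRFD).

φR_n ≈ 170 kip

Effective throat (given) t_e = 0.6875 in.
A_we = 0.6875 × 5.5 = 3.781 in².
F_nw = 0.6 F_EXX = 60 ksi.
φR_n = 0.75 × 60 × 3.781 = 170.2 kip.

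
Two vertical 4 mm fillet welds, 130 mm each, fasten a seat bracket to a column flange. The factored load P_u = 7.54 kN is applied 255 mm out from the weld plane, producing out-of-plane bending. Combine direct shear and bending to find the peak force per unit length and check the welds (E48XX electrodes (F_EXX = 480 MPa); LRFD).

L_w = 2 × 130 = 260 mm; section modulus (unit throat) S = 2 × L²/6 = 5633 mm².
Direct shear f_v = P/L_w = 7.54×10³/260 = 29 N/mm.
Moment M = P × e = 7.54×10³ × 255 = 1922700 N·mm; bending f_b = M/S = 341.3 N/mm.
f_max = √(f_v² + f_b²) = √(29² + 341.3²) = 342.5 N/mm.
φr_n = 0.75 × 0.6 × 480 × (0.707 × 4) = 610.8 N/mm → adequate.

f_max ≈ 343 N/mm; adequate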